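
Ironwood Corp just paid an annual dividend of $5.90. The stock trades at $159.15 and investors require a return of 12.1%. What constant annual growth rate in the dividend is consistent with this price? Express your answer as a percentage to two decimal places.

P = D₀(1+g)/(r−g) ⇒ P(r−g) = D₀(1+g) ⇒ g(P+D₀) = P·r − D₀
g = (P·r − D₀)/(P + D₀) = ($159.15×0.121 − $5.90) / ($159.15 + $5.90) = 0.080928

8.09%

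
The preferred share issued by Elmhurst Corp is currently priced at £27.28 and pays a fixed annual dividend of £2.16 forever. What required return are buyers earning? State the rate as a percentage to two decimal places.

P = C/r ⇒ r = C/P = £2.16/£27.28 = 0.079179

7.92%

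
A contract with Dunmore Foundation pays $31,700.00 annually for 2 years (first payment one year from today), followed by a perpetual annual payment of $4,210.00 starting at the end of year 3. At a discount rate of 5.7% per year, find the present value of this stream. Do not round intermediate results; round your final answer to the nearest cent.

$124472.30

PV of 2-year annuity: $31,700.00 × [1 − (1+0.057)^−2] / 0.057 = 58363.80252
Perpetuity value at year 2: $4,210.00 / 0.057 = 73859.64912
PV of perpetuity: 73859.64912 / (1+0.057)^2 = 66108.49428
Total PV = 58363.80252 + 66108.49428 = 124472.29680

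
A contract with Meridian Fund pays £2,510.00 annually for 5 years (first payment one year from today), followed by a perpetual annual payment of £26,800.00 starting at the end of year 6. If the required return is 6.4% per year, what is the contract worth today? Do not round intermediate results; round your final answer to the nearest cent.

PV of 5-year annuity: £2,510.00 × [1 − (1+0.064)^−5] / 0.064 = 10458.96681
Perpetuity value at year 5: £26,800.00 / 0.064 = 418750.00000
PV of perpetuity: 418750.00000 / (1+0.064)^5 = 307076.56950
Total PV = 10458.96681 + 307076.56950 = 317535.53631

£317535.54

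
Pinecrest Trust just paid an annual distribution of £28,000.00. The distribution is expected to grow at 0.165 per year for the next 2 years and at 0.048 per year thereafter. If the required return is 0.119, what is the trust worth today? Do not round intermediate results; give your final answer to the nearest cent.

£507474.23

D_1 = 32620.00000
D_2 = 38002.30000
Terminal value at year 2: TV = D_2×(1+g_2)/(r−g_2) = 39826.41040/0.071 = 560935.35775
P_0 = D_1/(1+r)^1 + D_2/(1+r)^2 + TV/(1+r)^2
    = 29151.02770 + 30349.37201 + 447973.82904 = 507474.22875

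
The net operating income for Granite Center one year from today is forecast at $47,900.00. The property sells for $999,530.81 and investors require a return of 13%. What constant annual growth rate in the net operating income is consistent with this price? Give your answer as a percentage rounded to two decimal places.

P = D₁/(r−g) ⇒ g = r − D₁/P = 0.13 − $47,900.00/$999,530.81 = 0.082078

8.21%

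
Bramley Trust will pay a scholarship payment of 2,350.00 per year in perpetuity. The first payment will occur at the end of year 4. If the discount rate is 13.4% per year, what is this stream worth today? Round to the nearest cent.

12026.07

Value at end of year 3: C / r = 2,350.00 / 0.134 = 17,537.3134
Discount to today: PV = 17,537.3134 / (1 + 0.134)^3 = 17,537.3134 / 1.458274 = 12,026.07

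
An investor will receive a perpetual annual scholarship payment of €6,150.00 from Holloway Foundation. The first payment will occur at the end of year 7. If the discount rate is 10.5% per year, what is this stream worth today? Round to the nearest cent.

€32174.53

Value at end of year 6: C / r = €6,150.00 / 0.105 = €58,571.4286
Discount to today: PV = €58,571.4286 / (1 + 0.105)^6 = €58,571.4286 / 1.820429 = €32,174.53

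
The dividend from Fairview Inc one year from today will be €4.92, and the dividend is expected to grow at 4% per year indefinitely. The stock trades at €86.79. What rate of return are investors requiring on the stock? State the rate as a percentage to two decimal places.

P = D₁/(r − g) ⇒ r = D₁/P + g = €4.9200/€86.79 + 0.04 = 0.056689 + 0.04 = 0.096689

9.67%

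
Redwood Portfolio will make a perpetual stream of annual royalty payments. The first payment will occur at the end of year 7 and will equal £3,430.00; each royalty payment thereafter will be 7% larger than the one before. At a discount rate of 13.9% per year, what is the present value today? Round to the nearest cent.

£22766.84

Value at end of year 6: C₁ / (r − g) = £3,430.00 / (0.139 − 0.07) = £49,710.1449
Discount to today: PV = £49,710.1449 / (1 + 0.139)^6 = £49,710.1449 / 2.183445 = £22,766.84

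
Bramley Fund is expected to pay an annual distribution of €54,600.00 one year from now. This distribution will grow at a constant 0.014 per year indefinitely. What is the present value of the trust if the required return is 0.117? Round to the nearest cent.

Growing perpetuity: P = D₁ / (r − g) = €54,600.0000 / (0.117 − 0.014) = €530,097.09

€530097.09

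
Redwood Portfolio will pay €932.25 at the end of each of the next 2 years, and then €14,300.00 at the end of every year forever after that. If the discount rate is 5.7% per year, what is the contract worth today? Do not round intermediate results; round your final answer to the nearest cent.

€226265.44

PV of 2-year annuity: €932.25 × [1 − (1+0.057)^−2] / 0.057 = 1716.39290
Perpetuity value at year 2: €14,300.00 / 0.057 = 250877.19298
PV of perpetuity: 250877.19298 / (1+0.057)^2 = 224549.04232
Total PV = 1716.39290 + 224549.04232 = 226265.43522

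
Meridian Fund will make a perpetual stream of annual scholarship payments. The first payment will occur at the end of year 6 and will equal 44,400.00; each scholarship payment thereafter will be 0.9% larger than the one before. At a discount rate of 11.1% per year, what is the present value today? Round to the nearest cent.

Value at end of year 5: C₁ / (r − g) = 44,400.00 / (0.111 − 0.009) = 435,294.1176
Discount to today: PV = 435,294.1176 / (1 + 0.111)^5 = 435,294.1176 / 1.692662 = 257,165.38

257165.38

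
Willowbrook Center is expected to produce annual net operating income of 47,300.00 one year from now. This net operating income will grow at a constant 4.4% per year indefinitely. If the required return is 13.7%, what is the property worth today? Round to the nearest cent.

508602.15

Growing perpetuity: P = D₁ / (r − g) = 47,300.0000 / (0.137 − 0.044) = 508,602.15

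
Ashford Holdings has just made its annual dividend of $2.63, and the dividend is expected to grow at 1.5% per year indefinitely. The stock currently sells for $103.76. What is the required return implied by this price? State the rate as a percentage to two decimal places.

D₁ = $2.63 × 1.015 = $2.6695
P = D₁/(r − g) ⇒ r = D₁/P + g = $2.6695/$103.76 + 0.015 = 0.025727 + 0.015 = 0.040727

4.07%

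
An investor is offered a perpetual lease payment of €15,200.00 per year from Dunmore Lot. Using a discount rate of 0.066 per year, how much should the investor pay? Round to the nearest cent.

€230303.03

Level perpetuity: PV = C / r = €15,200.00 / 0.066 = €230,303.03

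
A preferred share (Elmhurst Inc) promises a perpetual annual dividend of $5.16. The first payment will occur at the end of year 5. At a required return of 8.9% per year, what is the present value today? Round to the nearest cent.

$41.22

Value at end of year 4: C / r = $5.16 / 0.089 = $57.9775
Discount to today: PV = $57.9775 / (1 + 0.089)^4 = $57.9775 / 1.406409 = $41.22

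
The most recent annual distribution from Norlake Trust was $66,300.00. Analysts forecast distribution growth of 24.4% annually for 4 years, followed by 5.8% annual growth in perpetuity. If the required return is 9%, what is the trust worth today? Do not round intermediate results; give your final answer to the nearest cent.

D_1 = 82477.20000
D_2 = 102601.63680
D_3 = 127636.43618
D_4 = 158779.72661
Terminal value at year 4: TV = D_4×(1+g_2)/(r−g_2) = 167988.95075/0.032 = 5249654.71094
P_0 = D_1/(1+r)^1 + D_2/(1+r)^2 + D_3/(1+r)^3 + D_4/(1+r)^4 + TV/(1+r)^4
    = 75667.15596 + 86357.74497 + 98558.74747 + 112483.56133 + 3718987.74662 = 4092054.95636

$4092054.96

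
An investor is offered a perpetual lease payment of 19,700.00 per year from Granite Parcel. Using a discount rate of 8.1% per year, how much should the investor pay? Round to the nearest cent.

Level perpetuity: PV = C / r = 19,700.00 / 0.081 = 243,209.88

243209.88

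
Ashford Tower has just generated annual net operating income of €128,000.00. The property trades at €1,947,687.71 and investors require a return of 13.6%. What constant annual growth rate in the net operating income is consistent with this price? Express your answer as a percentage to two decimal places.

P = D₀(1+g)/(r−g) ⇒ P(r−g) = D₀(1+g) ⇒ g(P+D₀) = P·r − D₀
g = (P·r − D₀)/(P + D₀) = (€1,947,687.71×0.136 − €128,000.00) / (€1,947,687.71 + €128,000.00) = 0.065947

6.59%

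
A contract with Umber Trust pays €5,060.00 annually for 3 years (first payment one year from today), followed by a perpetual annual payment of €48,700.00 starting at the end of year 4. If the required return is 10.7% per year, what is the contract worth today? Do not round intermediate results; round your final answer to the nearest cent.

€347937.57

PV of 3-year annuity: €5,060.00 × [1 − (1+0.107)^−3] / 0.107 = 12430.00107
Perpetuity value at year 3: €48,700.00 / 0.107 = 455140.18692
PV of perpetuity: 455140.18692 / (1+0.107)^3 = 335507.56796
Total PV = 12430.00107 + 335507.56796 = 347937.56903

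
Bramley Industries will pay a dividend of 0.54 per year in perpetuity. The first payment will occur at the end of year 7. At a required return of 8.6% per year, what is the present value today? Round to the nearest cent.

3.83

Value at end of year 6: C / r = 0.54 / 0.086 = 6.2791
Discount to today: PV = 6.2791 / (1 + 0.086)^6 = 6.2791 / 1.640510 = 3.83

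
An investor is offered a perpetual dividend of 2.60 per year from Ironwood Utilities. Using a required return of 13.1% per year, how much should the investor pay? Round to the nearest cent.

Level perpetuity: PV = C / r = 2.60 / 0.131 = 19.85

19.85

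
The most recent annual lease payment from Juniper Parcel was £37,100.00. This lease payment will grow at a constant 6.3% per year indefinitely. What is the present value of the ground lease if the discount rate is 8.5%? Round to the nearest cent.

£1792604.55

D₁ = D₀ × (1 + g) = £37,100.00 × 1.063 = £39,437.3000
Growing perpetuity: P = D₁ / (r − g) = £39,437.3000 / (0.085 − 0.063) = £1,792,604.55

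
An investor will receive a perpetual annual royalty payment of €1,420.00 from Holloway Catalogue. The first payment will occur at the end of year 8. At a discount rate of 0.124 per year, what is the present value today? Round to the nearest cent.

Value at end of year 7: C / r = €1,420.00 / 0.124 = €11,451.6129
Discount to today: PV = €11,451.6129 / (1 + 0.124)^7 = €11,451.6129 / 2.266544 = €5,052.46

€5052.46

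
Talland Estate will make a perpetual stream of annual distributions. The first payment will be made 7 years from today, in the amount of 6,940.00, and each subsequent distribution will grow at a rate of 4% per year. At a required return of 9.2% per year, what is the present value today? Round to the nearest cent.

Value at end of year 6: C₁ / (r − g) = 6,940.00 / (0.092 − 0.04) = 133,461.5385
Discount to today: PV = 133,461.5385 / (1 + 0.092)^6 = 133,461.5385 / 1.695649 = 78,708.26

78708.26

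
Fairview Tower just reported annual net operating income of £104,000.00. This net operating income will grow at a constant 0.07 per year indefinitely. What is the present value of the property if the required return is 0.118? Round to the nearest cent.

£2318333.33

D₁ = D₀ × (1 + g) = £104,000.00 × 1.07 = £111,280.0000
Growing perpetuity: P = D₁ / (r − g) = £111,280.0000 / (0.118 − 0.07) = £2,318,333.33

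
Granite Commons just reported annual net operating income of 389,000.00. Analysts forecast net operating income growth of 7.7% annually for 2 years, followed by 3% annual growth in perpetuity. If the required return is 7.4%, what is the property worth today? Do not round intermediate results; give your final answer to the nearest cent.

D_1 = 418953.00000
D_2 = 451212.38100
Terminal value at year 2: TV = D_2×(1+g_2)/(r−g_2) = 464748.75243/0.044 = 10562471.64614
P_0 = D_1/(1+r)^1 + D_2/(1+r)^2 + TV/(1+r)^2
    = 390086.59218 + 391176.21953 + 9157079.68448 = 9938342.49619

9938342.50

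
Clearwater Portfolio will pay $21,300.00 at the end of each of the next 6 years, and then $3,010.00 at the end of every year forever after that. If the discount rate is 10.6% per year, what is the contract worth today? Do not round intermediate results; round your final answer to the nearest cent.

$106672.62

PV of 6-year annuity: $21,300.00 × [1 − (1+0.106)^−6] / 0.106 = 91158.40377
Perpetuity value at year 6: $3,010.00 / 0.106 = 28396.22642
PV of perpetuity: 28396.22642 / (1+0.106)^6 = 15514.21724
Total PV = 91158.40377 + 15514.21724 = 106672.62102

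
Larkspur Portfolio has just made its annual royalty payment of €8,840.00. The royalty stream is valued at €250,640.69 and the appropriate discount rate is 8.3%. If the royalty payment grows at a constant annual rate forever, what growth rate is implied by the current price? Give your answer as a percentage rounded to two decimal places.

P = D₀(1+g)/(r−g) ⇒ P(r−g) = D₀(1+g) ⇒ g(P+D₀) = P·r − D₀
g = (P·r − D₀)/(P + D₀) = (€250,640.69×0.083 − €8,840.00) / (€250,640.69 + €8,840.00) = 0.046104

4.61%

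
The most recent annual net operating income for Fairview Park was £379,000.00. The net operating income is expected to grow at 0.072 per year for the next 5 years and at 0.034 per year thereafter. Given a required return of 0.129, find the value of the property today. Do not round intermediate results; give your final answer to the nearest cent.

D_1 = 406288.00000
D_2 = 435540.73600
D_3 = 466899.66899
D_4 = 500516.44516
D_5 = 536553.62921
Terminal value at year 5: TV = D_5×(1+g_2)/(r−g_2) = 554796.45260/0.095 = 5839962.65899
P_0 = D_1/(1+r)^1 + D_2/(1+r)^2 + D_3/(1+r)^3 + D_4/(1+r)^4 + D_5/(1+r)^5 + TV/(1+r)^5
    = 359865.36758 + 341696.78835 + 324445.48903 + 308065.15876 + 292511.82479 + 3183760.28245 = 4810344.91096

£4810344.91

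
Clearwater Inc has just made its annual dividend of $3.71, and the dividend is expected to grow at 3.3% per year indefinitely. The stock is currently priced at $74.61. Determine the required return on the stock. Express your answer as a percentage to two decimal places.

D₁ = $3.71 × 1.033 = $3.8324
P = D₁/(r − g) ⇒ r = D₁/P + g = $3.8324/$74.61 + 0.033 = 0.051366 + 0.033 = 0.084366

8.44%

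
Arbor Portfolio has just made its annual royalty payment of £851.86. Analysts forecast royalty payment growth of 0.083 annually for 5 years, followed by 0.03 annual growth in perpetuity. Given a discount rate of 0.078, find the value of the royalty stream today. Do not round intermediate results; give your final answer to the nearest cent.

£23026.30

D_1 = 922.56438
D_2 = 999.13722
D_3 = 1082.06561
D_4 = 1171.87706
D_5 = 1269.14285
Terminal value at year 5: TV = D_5×(1+g_2)/(r−g_2) = 1307.21714/0.048 = 27233.69043
P_0 = D_1/(1+r)^1 + D_2/(1+r)^2 + D_3/(1+r)^3 + D_4/(1+r)^4 + D_5/(1+r)^5 + TV/(1+r)^5
    = 855.81111 + 859.78055 + 863.76840 + 867.77475 + 871.79968 + 18707.36811 = 23026.30261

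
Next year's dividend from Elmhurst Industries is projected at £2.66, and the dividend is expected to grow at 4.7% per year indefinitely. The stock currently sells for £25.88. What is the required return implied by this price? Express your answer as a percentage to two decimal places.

14.98%

P = D₁/(r − g) ⇒ r = D₁/P + g = £2.6600/£25.88 + 0.047 = 0.102782 + 0.047 = 0.149782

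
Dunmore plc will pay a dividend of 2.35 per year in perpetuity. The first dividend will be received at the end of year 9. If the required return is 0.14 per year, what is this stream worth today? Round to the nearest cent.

5.88

Value at end of year 8: C / r = 2.35 / 0.14 = 16.7857
Discount to today: PV = 16.7857 / (1 + 0.14)^8 = 16.7857 / 2.852586 = 5.88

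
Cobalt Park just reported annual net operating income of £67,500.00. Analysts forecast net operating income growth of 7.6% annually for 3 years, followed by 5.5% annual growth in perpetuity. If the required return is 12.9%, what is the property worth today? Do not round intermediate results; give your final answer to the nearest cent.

£1017141.81

D_1 = 72630.00000
D_2 = 78149.88000
D_3 = 84089.27088
Terminal value at year 3: TV = D_3×(1+g_2)/(r−g_2) = 88714.18078/0.074 = 1198840.28079
P_0 = D_1/(1+r)^1 + D_2/(1+r)^2 + D_3/(1+r)^3 + TV/(1+r)^3
    = 64331.26661 + 61311.28686 + 58433.07765 + 833066.17459 = 1017141.80572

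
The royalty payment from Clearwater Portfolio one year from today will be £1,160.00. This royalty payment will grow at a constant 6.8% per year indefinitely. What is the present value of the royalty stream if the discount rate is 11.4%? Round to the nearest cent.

Growing perpetuity: P = D₁ / (r − g) = £1,160.0000 / (0.114 − 0.068) = £25,217.39

£25217.39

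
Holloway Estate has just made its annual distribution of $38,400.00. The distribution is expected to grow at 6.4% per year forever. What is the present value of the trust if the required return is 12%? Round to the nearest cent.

D₁ = D₀ × (1 + g) = $38,400.00 × 1.064 = $40,857.6000
Growing perpetuity: P = D₁ / (r − g) = $40,857.6000 / (0.12 − 0.064) = $729,600.00

$729600.00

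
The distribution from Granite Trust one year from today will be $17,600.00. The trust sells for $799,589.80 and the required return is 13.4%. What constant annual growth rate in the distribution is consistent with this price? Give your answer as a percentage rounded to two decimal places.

P = D₁/(r−g) ⇒ g = r − D₁/P = 0.134 − $17,600.00/$799,589.80 = 0.111989

11.20%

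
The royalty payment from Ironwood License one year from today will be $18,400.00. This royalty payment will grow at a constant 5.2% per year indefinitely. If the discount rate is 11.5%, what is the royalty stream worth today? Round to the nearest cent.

$292063.49

Growing perpetuity: P = D₁ / (r − g) = $18,400.0000 / (0.115 − 0.052) = $292,063.49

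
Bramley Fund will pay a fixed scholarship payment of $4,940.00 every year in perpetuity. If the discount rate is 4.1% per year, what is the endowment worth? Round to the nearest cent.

Level perpetuity: PV = C / r = $4,940.00 / 0.041 = $120,487.80

$120487.80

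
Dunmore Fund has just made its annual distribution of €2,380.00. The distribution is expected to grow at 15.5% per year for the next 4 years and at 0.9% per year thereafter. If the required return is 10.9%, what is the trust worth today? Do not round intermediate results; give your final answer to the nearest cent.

D_1 = 2748.90000
D_2 = 3174.97950
D_3 = 3667.10132
D_4 = 4235.50203
Terminal value at year 4: TV = D_4×(1+g_2)/(r−g_2) = 4273.62155/0.1 = 42736.21546
P_0 = D_1/(1+r)^1 + D_2/(1+r)^2 + D_3/(1+r)^3 + D_4/(1+r)^4 + TV/(1+r)^4
    = 2478.71957 + 2581.53390 + 2688.61286 + 2800.13332 + 28253.34519 = 38802.34484

€38802.34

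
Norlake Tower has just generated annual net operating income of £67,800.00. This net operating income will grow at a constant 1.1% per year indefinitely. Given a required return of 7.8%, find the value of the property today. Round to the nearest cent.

D₁ = D₀ × (1 + g) = £67,800.00 × 1.011 = £68,545.8000
Growing perpetuity: P = D₁ / (r − g) = £68,545.8000 / (0.078 − 0.011) = £1,023,071.64

£1023071.64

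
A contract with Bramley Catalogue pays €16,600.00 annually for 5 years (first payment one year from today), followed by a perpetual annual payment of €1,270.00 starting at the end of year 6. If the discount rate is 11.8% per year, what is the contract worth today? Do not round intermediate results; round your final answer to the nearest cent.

PV of 5-year annuity: €16,600.00 × [1 − (1+0.118)^−5] / 0.118 = 60136.95767
Perpetuity value at year 5: €1,270.00 / 0.118 = 10762.71186
PV of perpetuity: 10762.71186 / (1+0.118)^5 = 6161.87233
Total PV = 60136.95767 + 6161.87233 = 66298.83000

€66298.83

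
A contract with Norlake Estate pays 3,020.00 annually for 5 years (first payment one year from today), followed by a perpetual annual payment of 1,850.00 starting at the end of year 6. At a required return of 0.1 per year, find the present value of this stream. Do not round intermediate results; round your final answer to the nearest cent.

22935.22

PV of 5-year annuity: 3,020.00 × [1 − (1+0.1)^−5] / 0.1 = 11448.17604
Perpetuity value at year 5: 1,850.00 / 0.1 = 18500.00000
PV of perpetuity: 18500.00000 / (1+0.1)^5 = 11487.04448
Total PV = 11448.17604 + 11487.04448 = 22935.22052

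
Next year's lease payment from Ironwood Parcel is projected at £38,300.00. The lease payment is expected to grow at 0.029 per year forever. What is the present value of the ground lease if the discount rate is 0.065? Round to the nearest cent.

Growing perpetuity: P = D₁ / (r − g) = £38,300.0000 / (0.065 − 0.029) = £1,063,888.89

£1063888.89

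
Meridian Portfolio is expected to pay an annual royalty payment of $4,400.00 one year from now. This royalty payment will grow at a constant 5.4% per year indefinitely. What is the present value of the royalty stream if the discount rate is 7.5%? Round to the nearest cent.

$209523.81

Growing perpetuity: P = D₁ / (r − g) = $4,400.0000 / (0.075 − 0.054) = $209,523.81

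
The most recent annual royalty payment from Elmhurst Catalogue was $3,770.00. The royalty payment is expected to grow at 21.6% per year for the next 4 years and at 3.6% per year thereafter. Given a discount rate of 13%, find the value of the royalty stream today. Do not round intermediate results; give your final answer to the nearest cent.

$73893.78

D_1 = 4584.32000
D_2 = 5574.53312
D_3 = 6778.63227
D_4 = 8242.81685
Terminal value at year 4: TV = D_4×(1+g_2)/(r−g_2) = 8539.55825/0.094 = 90846.36438
P_0 = D_1/(1+r)^1 + D_2/(1+r)^2 + D_3/(1+r)^3 + D_4/(1+r)^4 + TV/(1+r)^4
    = 4056.92035 + 4365.67712 + 4697.93220 + 5055.47394 + 55717.77661 = 73893.78023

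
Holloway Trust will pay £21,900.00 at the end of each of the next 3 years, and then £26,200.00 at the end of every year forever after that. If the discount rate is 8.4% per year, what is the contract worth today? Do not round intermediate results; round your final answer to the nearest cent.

PV of 3-year annuity: £21,900.00 × [1 − (1+0.084)^−3] / 0.084 = 56033.54396
Perpetuity value at year 3: £26,200.00 / 0.084 = 311904.76190
PV of perpetuity: 311904.76190 / (1+0.084)^3 = 244869.19790
Total PV = 56033.54396 + 244869.19790 = 300902.74186

£300902.74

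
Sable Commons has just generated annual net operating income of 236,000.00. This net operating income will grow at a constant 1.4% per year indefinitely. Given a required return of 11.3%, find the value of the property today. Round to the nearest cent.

D₁ = D₀ × (1 + g) = 236,000.00 × 1.014 = 239,304.0000
Growing perpetuity: P = D₁ / (r − g) = 239,304.0000 / (0.113 − 0.014) = 2,417,212.12

2417212.12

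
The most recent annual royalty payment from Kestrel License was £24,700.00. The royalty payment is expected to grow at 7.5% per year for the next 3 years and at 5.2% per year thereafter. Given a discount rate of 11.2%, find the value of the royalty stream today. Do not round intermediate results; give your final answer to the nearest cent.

£460543.69

D_1 = 26552.50000
D_2 = 28543.93750
D_3 = 30684.73281
Terminal value at year 3: TV = D_3×(1+g_2)/(r−g_2) = 32280.33892/0.06 = 538005.64865
P_0 = D_1/(1+r)^1 + D_2/(1+r)^2 + D_3/(1+r)^3 + TV/(1+r)^3
    = 23878.14748 + 23083.64078 + 22315.57000 + 391266.32725 = 460543.68550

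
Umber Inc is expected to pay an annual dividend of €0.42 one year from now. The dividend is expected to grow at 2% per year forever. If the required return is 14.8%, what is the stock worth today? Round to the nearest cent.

Growing perpetuity: P = D₁ / (r − g) = €0.4200 / (0.148 − 0.02) = €3.28

€3.28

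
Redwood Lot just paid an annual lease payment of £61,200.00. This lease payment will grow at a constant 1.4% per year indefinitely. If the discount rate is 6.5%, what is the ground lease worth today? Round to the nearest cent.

D₁ = D₀ × (1 + g) = £61,200.00 × 1.014 = £62,056.8000
Growing perpetuity: P = D₁ / (r − g) = £62,056.8000 / (0.065 − 0.014) = £1,216,800.00

£1216800.00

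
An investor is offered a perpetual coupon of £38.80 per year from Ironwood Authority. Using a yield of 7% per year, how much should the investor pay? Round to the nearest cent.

Level perpetuity: PV = C / r = £38.80 / 0.07 = £554.29

£554.29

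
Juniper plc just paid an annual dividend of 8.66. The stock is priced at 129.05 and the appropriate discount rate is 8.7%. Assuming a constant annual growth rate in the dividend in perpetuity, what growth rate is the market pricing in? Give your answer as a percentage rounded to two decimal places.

P = D₀(1+g)/(r−g) ⇒ P(r−g) = D₀(1+g) ⇒ g(P+D₀) = P·r − D₀
g = (P·r − D₀)/(P + D₀) = (129.05×0.087 − 8.66) / (129.05 + 8.66) = 0.018643

1.86%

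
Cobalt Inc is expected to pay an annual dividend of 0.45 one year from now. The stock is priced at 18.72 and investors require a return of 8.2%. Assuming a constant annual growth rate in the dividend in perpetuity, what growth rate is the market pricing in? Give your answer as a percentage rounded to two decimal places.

5.80%

P = D₁/(r−g) ⇒ g = r − D₁/P = 0.082 − 0.45/18.72 = 0.057962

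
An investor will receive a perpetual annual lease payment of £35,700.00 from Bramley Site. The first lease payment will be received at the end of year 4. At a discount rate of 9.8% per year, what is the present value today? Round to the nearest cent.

Value at end of year 3: C / r = £35,700.00 / 0.098 = £364,285.7143
Discount to today: PV = £364,285.7143 / (1 + 0.098)^3 = £364,285.7143 / 1.323753 = £275,191.57

£275191.57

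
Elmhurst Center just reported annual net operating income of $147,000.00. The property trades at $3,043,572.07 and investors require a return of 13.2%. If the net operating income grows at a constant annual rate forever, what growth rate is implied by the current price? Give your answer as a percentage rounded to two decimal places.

P = D₀(1+g)/(r−g) ⇒ P(r−g) = D₀(1+g) ⇒ g(P+D₀) = P·r − D₀
g = (P·r − D₀)/(P + D₀) = ($3,043,572.07×0.132 − $147,000.00) / ($3,043,572.07 + $147,000.00) = 0.079845

7.98%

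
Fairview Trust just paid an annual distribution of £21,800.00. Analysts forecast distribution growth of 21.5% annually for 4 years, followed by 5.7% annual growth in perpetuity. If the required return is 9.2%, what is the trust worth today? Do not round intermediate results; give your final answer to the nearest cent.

D_1 = 26487.00000
D_2 = 32181.70500
D_3 = 39100.77157
D_4 = 47507.43746
Terminal value at year 4: TV = D_4×(1+g_2)/(r−g_2) = 50215.36140/0.035 = 1434724.61140
P_0 = D_1/(1+r)^1 + D_2/(1+r)^2 + D_3/(1+r)^3 + D_4/(1+r)^4 + TV/(1+r)^4
    = 24255.49451 + 26987.56944 + 30027.37808 + 33409.58276 + 1008969.39921 = 1123649.42399

£1123649.42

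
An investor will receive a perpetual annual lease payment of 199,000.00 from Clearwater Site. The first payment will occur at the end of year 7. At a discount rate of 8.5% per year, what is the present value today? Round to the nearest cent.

1435012.62

Value at end of year 6: C / r = 199,000.00 / 0.085 = 2,341,176.4706
Discount to today: PV = 2,341,176.4706 / (1 + 0.085)^6 = 2,341,176.4706 / 1.631468 = 1,435,012.62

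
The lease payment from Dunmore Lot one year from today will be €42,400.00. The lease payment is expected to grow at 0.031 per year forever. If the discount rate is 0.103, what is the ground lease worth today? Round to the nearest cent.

Growing perpetuity: P = D₁ / (r − g) = €42,400.0000 / (0.103 − 0.031) = €588,888.89

€588888.89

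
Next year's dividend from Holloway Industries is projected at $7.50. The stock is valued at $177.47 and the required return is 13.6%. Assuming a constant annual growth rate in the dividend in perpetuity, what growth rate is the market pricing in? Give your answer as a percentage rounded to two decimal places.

P = D₁/(r−g) ⇒ g = r − D₁/P = 0.136 − $7.50/$177.47 = 0.093739

9.37%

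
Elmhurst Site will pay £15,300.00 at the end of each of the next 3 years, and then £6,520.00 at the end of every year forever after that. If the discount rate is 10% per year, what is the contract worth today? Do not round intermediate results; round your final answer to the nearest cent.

PV of 3-year annuity: £15,300.00 × [1 − (1+0.1)^−3] / 0.1 = 38048.83546
Perpetuity value at year 3: £6,520.00 / 0.1 = 65200.00000
PV of perpetuity: 65200.00000 / (1+0.1)^3 = 48985.72502
Total PV = 38048.83546 + 48985.72502 = 87034.56048

£87034.56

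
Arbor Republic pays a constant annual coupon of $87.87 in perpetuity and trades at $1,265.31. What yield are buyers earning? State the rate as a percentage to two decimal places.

6.94%

P = C/r ⇒ r = C/P = $87.87/$1,265.31 = 0.069445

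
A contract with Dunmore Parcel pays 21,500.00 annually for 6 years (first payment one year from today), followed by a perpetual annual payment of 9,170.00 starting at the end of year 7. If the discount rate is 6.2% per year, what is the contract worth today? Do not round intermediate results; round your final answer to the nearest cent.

PV of 6-year annuity: 21,500.00 × [1 − (1+0.062)^−6] / 0.062 = 105061.38204
Perpetuity value at year 6: 9,170.00 / 0.062 = 147903.22581
PV of perpetuity: 147903.22581 / (1+0.062)^6 = 103093.32472
Total PV = 105061.38204 + 103093.32472 = 208154.70676

208154.71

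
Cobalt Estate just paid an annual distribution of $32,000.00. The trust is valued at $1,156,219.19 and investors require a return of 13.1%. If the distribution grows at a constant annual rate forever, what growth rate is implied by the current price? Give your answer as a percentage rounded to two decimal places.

P = D₀(1+g)/(r−g) ⇒ P(r−g) = D₀(1+g) ⇒ g(P+D₀) = P·r − D₀
g = (P·r − D₀)/(P + D₀) = ($1,156,219.19×0.131 − $32,000.00) / ($1,156,219.19 + $32,000.00) = 0.100541

10.05%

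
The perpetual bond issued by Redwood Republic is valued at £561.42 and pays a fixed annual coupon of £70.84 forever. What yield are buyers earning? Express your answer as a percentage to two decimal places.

12.62%

P = C/r ⇒ r = C/P = £70.84/£561.42 = 0.126180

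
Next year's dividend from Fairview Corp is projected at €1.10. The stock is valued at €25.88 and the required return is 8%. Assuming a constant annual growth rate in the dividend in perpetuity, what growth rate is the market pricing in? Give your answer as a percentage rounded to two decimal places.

3.75%

P = D₁/(r−g) ⇒ g = r − D₁/P = 0.08 − €1.10/€25.88 = 0.037496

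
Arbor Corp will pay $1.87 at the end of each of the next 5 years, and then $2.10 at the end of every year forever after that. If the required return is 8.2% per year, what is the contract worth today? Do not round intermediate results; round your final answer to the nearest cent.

$24.70

PV of 5-year annuity: $1.87 × [1 − (1+0.082)^−5] / 0.082 = 7.42718
Perpetuity value at year 5: $2.10 / 0.082 = 25.60976
PV of perpetuity: 25.60976 / (1+0.082)^5 = 17.26908
Total PV = 7.42718 + 17.26908 = 24.69625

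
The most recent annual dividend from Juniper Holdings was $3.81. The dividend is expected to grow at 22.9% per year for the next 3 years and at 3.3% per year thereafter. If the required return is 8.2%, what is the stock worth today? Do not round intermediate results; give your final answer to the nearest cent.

D_1 = 4.68249
D_2 = 5.75478
D_3 = 7.07262
Terminal value at year 3: TV = D_3×(1+g_2)/(r−g_2) = 7.30602/0.049 = 149.10248
P_0 = D_1/(1+r)^1 + D_2/(1+r)^2 + D_3/(1+r)^3 + TV/(1+r)^3
    = 4.32762 + 4.91557 + 5.58340 + 117.70721 = 132.53381

$132.53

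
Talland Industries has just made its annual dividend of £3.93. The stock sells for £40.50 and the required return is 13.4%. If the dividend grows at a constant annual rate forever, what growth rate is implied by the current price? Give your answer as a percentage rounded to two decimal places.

3.37%

P = D₀(1+g)/(r−g) ⇒ P(r−g) = D₀(1+g) ⇒ g(P+D₀) = P·r − D₀
g = (P·r − D₀)/(P + D₀) = (£40.50×0.134 − £3.93) / (£40.50 + £3.93) = 0.033693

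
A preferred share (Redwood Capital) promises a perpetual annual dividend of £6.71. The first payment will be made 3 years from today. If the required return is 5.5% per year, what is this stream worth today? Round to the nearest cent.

Value at end of year 2: C / r = £6.71 / 0.055 = £122.0000
Discount to today: PV = £122.0000 / (1 + 0.055)^2 = £122.0000 / 1.113025 = £109.61

£109.61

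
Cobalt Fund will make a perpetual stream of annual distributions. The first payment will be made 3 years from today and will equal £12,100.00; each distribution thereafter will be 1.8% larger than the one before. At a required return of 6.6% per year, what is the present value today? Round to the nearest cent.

Value at end of year 2: C₁ / (r − g) = £12,100.00 / (0.066 − 0.018) = £252,083.3333
Discount to today: PV = £252,083.3333 / (1 + 0.066)^2 = £252,083.3333 / 1.136356 = £221,834.82

£221834.82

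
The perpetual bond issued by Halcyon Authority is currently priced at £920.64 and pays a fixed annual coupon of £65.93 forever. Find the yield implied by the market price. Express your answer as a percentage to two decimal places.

7.16%

P = C/r ⇒ r = C/P = £65.93/£920.64 = 0.071613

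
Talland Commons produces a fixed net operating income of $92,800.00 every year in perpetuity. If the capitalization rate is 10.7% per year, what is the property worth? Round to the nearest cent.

$867289.72

Level perpetuity: PV = C / r = $92,800.00 / 0.107 = $867,289.72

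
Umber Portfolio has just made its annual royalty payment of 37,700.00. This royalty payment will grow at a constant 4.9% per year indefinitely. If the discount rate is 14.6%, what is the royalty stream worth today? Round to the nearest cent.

407704.12

D₁ = D₀ × (1 + g) = 37,700.00 × 1.049 = 39,547.3000
Growing perpetuity: P = D₁ / (r − g) = 39,547.3000 / (0.146 − 0.049) = 407,704.12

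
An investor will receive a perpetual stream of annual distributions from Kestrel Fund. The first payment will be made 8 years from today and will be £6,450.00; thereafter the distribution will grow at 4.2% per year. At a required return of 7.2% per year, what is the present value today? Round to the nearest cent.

£132152.37

Value at end of year 7: C₁ / (r − g) = £6,450.00 / (0.072 − 0.042) = £215,000.0000
Discount to today: PV = £215,000.0000 / (1 + 0.072)^7 = £215,000.0000 / 1.626910 = £132,152.37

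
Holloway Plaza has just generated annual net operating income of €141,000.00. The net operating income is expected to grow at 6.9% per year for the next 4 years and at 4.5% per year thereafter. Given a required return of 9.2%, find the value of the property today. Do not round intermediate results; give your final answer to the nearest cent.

D_1 = 150729.00000
D_2 = 161129.30100
D_3 = 172247.22277
D_4 = 184132.28114
Terminal value at year 4: TV = D_4×(1+g_2)/(r−g_2) = 192418.23379/0.047 = 4094004.97428
P_0 = D_1/(1+r)^1 + D_2/(1+r)^2 + D_3/(1+r)^3 + D_4/(1+r)^4 + TV/(1+r)^4
    = 138030.21978 + 135122.98988 + 132276.99284 + 129490.93896 + 2879107.04706 = 3414028.18851

€3414028.19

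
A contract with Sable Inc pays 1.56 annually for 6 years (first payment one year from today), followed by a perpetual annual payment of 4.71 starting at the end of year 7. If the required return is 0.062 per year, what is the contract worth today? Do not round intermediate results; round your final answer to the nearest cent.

PV of 6-year annuity: 1.56 × [1 − (1+0.062)^−6] / 0.062 = 7.62306
Perpetuity value at year 6: 4.71 / 0.062 = 75.96774
PV of perpetuity: 75.96774 / (1+0.062)^6 = 52.95197
Total PV = 7.62306 + 52.95197 = 60.57503

60.58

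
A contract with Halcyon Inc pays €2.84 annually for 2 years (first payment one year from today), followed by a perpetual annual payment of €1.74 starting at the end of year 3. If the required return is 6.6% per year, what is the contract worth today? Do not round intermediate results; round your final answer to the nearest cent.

€28.36

PV of 2-year annuity: €2.84 × [1 − (1+0.066)^−2] / 0.066 = 5.16338
Perpetuity value at year 2: €1.74 / 0.066 = 26.36364
PV of perpetuity: 26.36364 / (1+0.066)^2 = 23.20016
Total PV = 5.16338 + 23.20016 = 28.36354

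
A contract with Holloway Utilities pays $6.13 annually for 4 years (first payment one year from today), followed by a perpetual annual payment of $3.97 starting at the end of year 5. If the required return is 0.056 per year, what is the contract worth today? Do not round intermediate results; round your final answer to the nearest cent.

PV of 4-year annuity: $6.13 × [1 − (1+0.056)^−4] / 0.056 = 21.43711
Perpetuity value at year 4: $3.97 / 0.056 = 70.89286
PV of perpetuity: 70.89286 / (1+0.056)^4 = 57.00944
Total PV = 21.43711 + 57.00944 = 78.44655

$78.45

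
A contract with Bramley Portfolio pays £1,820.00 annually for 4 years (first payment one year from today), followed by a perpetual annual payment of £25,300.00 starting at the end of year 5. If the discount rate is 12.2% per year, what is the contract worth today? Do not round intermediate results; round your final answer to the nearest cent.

PV of 4-year annuity: £1,820.00 × [1 − (1+0.122)^−4] / 0.122 = 5504.77115
Perpetuity value at year 4: £25,300.00 / 0.122 = 207377.04918
PV of perpetuity: 207377.04918 / (1+0.122)^4 = 130854.68093
Total PV = 5504.77115 + 130854.68093 = 136359.45208

£136359.45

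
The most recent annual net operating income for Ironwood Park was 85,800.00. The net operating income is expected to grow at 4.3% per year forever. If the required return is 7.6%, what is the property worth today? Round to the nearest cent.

D₁ = D₀ × (1 + g) = 85,800.00 × 1.043 = 89,489.4000
Growing perpetuity: P = D₁ / (r − g) = 89,489.4000 / (0.076 − 0.043) = 2,711,800.00

2711800.00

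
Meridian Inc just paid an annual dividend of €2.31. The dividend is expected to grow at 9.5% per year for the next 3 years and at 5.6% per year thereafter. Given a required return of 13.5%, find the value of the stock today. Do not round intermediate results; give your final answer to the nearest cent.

€34.18

D_1 = 2.52945
D_2 = 2.76975
D_3 = 3.03287
Terminal value at year 3: TV = D_3×(1+g_2)/(r−g_2) = 3.20271/0.079 = 40.54069
P_0 = D_1/(1+r)^1 + D_2/(1+r)^2 + D_3/(1+r)^3 + TV/(1+r)^3
    = 2.22859 + 2.15005 + 2.07428 + 27.72704 = 34.17996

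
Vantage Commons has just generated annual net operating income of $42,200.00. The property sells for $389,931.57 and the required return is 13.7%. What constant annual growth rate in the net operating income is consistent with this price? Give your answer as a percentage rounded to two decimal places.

P = D₀(1+g)/(r−g) ⇒ P(r−g) = D₀(1+g) ⇒ g(P+D₀) = P·r − D₀
g = (P·r − D₀)/(P + D₀) = ($389,931.57×0.137 − $42,200.00) / ($389,931.57 + $42,200.00) = 0.025966

2.60%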